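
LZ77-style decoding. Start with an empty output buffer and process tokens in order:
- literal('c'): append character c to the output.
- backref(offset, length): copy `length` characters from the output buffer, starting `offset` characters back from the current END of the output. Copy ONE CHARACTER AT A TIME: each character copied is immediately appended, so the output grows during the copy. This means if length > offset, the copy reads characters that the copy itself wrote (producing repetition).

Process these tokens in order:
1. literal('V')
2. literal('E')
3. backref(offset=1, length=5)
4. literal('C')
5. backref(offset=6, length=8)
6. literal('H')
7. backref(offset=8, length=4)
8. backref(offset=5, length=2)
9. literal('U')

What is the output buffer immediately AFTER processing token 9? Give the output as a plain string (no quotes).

Answer: VEEEEEECEEEEECEEHEEEEHEU

Derivation:
Token 1: literal('V'). Output: "V"
Token 2: literal('E'). Output: "VE"
Token 3: backref(off=1, len=5) (overlapping!). Copied 'EEEEE' from pos 1. Output: "VEEEEEE"
Token 4: literal('C'). Output: "VEEEEEEC"
Token 5: backref(off=6, len=8) (overlapping!). Copied 'EEEEECEE' from pos 2. Output: "VEEEEEECEEEEECEE"
Token 6: literal('H'). Output: "VEEEEEECEEEEECEEH"
Token 7: backref(off=8, len=4). Copied 'EEEE' from pos 9. Output: "VEEEEEECEEEEECEEHEEEE"
Token 8: backref(off=5, len=2). Copied 'HE' from pos 16. Output: "VEEEEEECEEEEECEEHEEEEHE"
Token 9: literal('U'). Output: "VEEEEEECEEEEECEEHEEEEHEU"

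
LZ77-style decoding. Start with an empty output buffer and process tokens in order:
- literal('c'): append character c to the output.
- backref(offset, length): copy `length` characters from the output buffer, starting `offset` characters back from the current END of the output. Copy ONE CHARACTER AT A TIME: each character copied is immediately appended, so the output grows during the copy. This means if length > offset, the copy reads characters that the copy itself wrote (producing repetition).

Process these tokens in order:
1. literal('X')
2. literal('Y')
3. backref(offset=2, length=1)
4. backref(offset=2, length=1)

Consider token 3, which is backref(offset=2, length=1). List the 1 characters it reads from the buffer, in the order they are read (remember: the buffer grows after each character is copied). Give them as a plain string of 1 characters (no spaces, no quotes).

Token 1: literal('X'). Output: "X"
Token 2: literal('Y'). Output: "XY"
Token 3: backref(off=2, len=1). Buffer before: "XY" (len 2)
  byte 1: read out[0]='X', append. Buffer now: "XYX"

Answer: X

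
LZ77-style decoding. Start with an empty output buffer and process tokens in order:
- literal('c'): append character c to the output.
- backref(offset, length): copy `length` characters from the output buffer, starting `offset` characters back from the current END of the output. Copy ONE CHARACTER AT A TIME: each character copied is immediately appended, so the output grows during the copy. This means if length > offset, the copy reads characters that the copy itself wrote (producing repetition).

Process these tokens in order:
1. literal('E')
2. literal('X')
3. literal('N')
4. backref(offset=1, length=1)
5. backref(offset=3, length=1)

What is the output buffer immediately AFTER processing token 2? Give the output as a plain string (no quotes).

Token 1: literal('E'). Output: "E"
Token 2: literal('X'). Output: "EX"

Answer: EX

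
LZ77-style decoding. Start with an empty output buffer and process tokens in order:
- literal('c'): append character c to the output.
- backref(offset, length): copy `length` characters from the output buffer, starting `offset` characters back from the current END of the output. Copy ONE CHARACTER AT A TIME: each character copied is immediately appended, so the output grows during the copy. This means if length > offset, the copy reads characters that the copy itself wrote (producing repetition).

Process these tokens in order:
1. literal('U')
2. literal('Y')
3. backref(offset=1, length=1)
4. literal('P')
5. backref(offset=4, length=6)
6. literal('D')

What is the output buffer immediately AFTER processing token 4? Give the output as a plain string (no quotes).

Token 1: literal('U'). Output: "U"
Token 2: literal('Y'). Output: "UY"
Token 3: backref(off=1, len=1). Copied 'Y' from pos 1. Output: "UYY"
Token 4: literal('P'). Output: "UYYP"

Answer: UYYP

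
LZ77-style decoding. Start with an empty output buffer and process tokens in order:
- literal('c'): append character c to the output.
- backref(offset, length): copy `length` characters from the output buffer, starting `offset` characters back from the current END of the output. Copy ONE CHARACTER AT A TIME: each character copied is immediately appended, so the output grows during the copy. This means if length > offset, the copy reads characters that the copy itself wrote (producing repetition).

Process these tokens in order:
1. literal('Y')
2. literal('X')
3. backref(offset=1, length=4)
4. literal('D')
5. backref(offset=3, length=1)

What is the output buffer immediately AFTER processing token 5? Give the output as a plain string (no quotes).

Answer: YXXXXXDX

Derivation:
Token 1: literal('Y'). Output: "Y"
Token 2: literal('X'). Output: "YX"
Token 3: backref(off=1, len=4) (overlapping!). Copied 'XXXX' from pos 1. Output: "YXXXXX"
Token 4: literal('D'). Output: "YXXXXXD"
Token 5: backref(off=3, len=1). Copied 'X' from pos 4. Output: "YXXXXXDX"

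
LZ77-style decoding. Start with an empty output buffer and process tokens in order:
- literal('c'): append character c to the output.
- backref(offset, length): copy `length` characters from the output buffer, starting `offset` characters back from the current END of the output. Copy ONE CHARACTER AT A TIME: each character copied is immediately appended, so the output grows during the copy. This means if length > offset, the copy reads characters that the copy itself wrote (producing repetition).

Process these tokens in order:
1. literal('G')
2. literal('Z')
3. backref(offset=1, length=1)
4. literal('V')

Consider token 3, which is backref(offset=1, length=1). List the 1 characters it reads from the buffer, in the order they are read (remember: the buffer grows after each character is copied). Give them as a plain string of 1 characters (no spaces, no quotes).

Answer: Z

Derivation:
Token 1: literal('G'). Output: "G"
Token 2: literal('Z'). Output: "GZ"
Token 3: backref(off=1, len=1). Buffer before: "GZ" (len 2)
  byte 1: read out[1]='Z', append. Buffer now: "GZZ"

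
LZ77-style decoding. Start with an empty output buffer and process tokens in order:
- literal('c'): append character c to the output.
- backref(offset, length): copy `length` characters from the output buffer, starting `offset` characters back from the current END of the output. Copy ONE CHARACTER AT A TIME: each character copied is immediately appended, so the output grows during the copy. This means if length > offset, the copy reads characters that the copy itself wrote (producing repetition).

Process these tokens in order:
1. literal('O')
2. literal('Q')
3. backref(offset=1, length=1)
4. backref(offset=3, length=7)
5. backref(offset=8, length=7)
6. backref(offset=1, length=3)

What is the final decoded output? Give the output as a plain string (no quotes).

Answer: OQQOQQOQQOQOQQOQQQQQ

Derivation:
Token 1: literal('O'). Output: "O"
Token 2: literal('Q'). Output: "OQ"
Token 3: backref(off=1, len=1). Copied 'Q' from pos 1. Output: "OQQ"
Token 4: backref(off=3, len=7) (overlapping!). Copied 'OQQOQQO' from pos 0. Output: "OQQOQQOQQO"
Token 5: backref(off=8, len=7). Copied 'QOQQOQQ' from pos 2. Output: "OQQOQQOQQOQOQQOQQ"
Token 6: backref(off=1, len=3) (overlapping!). Copied 'QQQ' from pos 16. Output: "OQQOQQOQQOQOQQOQQQQQ"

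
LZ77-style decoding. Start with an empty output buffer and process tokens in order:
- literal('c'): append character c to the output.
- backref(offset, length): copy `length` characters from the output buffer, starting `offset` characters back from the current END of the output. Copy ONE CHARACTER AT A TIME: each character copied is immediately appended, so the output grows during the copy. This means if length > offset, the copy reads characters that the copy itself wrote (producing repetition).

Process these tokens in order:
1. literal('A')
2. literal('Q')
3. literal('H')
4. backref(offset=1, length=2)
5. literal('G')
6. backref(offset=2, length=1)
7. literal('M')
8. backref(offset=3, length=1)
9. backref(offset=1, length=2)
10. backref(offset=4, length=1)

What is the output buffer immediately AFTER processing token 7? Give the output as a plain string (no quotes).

Answer: AQHHHGHM

Derivation:
Token 1: literal('A'). Output: "A"
Token 2: literal('Q'). Output: "AQ"
Token 3: literal('H'). Output: "AQH"
Token 4: backref(off=1, len=2) (overlapping!). Copied 'HH' from pos 2. Output: "AQHHH"
Token 5: literal('G'). Output: "AQHHHG"
Token 6: backref(off=2, len=1). Copied 'H' from pos 4. Output: "AQHHHGH"
Token 7: literal('M'). Output: "AQHHHGHM"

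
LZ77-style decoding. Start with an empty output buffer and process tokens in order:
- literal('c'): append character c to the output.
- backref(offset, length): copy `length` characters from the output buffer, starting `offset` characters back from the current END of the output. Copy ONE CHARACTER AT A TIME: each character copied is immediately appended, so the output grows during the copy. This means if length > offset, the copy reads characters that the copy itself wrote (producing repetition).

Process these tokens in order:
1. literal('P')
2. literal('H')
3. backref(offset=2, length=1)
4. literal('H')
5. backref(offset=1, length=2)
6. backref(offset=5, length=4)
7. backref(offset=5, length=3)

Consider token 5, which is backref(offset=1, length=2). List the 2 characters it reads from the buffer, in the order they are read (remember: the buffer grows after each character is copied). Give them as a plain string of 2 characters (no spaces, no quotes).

Answer: HH

Derivation:
Token 1: literal('P'). Output: "P"
Token 2: literal('H'). Output: "PH"
Token 3: backref(off=2, len=1). Copied 'P' from pos 0. Output: "PHP"
Token 4: literal('H'). Output: "PHPH"
Token 5: backref(off=1, len=2). Buffer before: "PHPH" (len 4)
  byte 1: read out[3]='H', append. Buffer now: "PHPHH"
  byte 2: read out[4]='H', append. Buffer now: "PHPHHH"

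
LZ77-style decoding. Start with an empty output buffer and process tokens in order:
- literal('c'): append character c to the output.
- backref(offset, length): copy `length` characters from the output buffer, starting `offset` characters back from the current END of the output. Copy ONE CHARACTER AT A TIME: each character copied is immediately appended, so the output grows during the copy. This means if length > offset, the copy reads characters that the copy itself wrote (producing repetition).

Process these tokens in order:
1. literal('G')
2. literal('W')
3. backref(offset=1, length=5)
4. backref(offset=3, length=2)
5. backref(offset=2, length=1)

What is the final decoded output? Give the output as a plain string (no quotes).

Answer: GWWWWWWWWW

Derivation:
Token 1: literal('G'). Output: "G"
Token 2: literal('W'). Output: "GW"
Token 3: backref(off=1, len=5) (overlapping!). Copied 'WWWWW' from pos 1. Output: "GWWWWWW"
Token 4: backref(off=3, len=2). Copied 'WW' from pos 4. Output: "GWWWWWWWW"
Token 5: backref(off=2, len=1). Copied 'W' from pos 7. Output: "GWWWWWWWWW"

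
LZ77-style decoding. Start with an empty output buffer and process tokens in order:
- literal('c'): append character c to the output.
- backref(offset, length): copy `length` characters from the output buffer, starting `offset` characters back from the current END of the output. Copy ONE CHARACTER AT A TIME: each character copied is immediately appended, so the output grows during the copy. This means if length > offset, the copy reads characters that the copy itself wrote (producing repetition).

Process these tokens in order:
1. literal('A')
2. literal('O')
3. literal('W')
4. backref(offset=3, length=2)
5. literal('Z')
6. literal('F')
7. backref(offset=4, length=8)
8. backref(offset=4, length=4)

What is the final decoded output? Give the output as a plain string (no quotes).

Token 1: literal('A'). Output: "A"
Token 2: literal('O'). Output: "AO"
Token 3: literal('W'). Output: "AOW"
Token 4: backref(off=3, len=2). Copied 'AO' from pos 0. Output: "AOWAO"
Token 5: literal('Z'). Output: "AOWAOZ"
Token 6: literal('F'). Output: "AOWAOZF"
Token 7: backref(off=4, len=8) (overlapping!). Copied 'AOZFAOZF' from pos 3. Output: "AOWAOZFAOZFAOZF"
Token 8: backref(off=4, len=4). Copied 'AOZF' from pos 11. Output: "AOWAOZFAOZFAOZFAOZF"

Answer: AOWAOZFAOZFAOZFAOZF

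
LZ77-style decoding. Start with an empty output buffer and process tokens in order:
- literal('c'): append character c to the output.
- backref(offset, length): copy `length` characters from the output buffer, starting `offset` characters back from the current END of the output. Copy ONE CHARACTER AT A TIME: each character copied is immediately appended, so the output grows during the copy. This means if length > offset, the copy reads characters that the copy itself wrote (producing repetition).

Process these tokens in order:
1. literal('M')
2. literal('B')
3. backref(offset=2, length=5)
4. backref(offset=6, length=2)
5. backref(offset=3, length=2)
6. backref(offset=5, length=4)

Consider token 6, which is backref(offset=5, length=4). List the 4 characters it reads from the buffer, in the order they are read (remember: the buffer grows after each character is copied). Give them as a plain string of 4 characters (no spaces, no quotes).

Answer: MBMM

Derivation:
Token 1: literal('M'). Output: "M"
Token 2: literal('B'). Output: "MB"
Token 3: backref(off=2, len=5) (overlapping!). Copied 'MBMBM' from pos 0. Output: "MBMBMBM"
Token 4: backref(off=6, len=2). Copied 'BM' from pos 1. Output: "MBMBMBMBM"
Token 5: backref(off=3, len=2). Copied 'MB' from pos 6. Output: "MBMBMBMBMMB"
Token 6: backref(off=5, len=4). Buffer before: "MBMBMBMBMMB" (len 11)
  byte 1: read out[6]='M', append. Buffer now: "MBMBMBMBMMBM"
  byte 2: read out[7]='B', append. Buffer now: "MBMBMBMBMMBMB"
  byte 3: read out[8]='M', append. Buffer now: "MBMBMBMBMMBMBM"
  byte 4: read out[9]='M', append. Buffer now: "MBMBMBMBMMBMBMM"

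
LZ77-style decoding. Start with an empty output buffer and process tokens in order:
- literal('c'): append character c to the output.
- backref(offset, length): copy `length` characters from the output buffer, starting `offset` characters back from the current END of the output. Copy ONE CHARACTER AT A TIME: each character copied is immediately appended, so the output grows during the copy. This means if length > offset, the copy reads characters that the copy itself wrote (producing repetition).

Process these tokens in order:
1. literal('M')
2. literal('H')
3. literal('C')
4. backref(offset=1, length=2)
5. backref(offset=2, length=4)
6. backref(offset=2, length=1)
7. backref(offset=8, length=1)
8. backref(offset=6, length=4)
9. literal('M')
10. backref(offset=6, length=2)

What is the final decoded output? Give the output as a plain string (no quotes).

Token 1: literal('M'). Output: "M"
Token 2: literal('H'). Output: "MH"
Token 3: literal('C'). Output: "MHC"
Token 4: backref(off=1, len=2) (overlapping!). Copied 'CC' from pos 2. Output: "MHCCC"
Token 5: backref(off=2, len=4) (overlapping!). Copied 'CCCC' from pos 3. Output: "MHCCCCCCC"
Token 6: backref(off=2, len=1). Copied 'C' from pos 7. Output: "MHCCCCCCCC"
Token 7: backref(off=8, len=1). Copied 'C' from pos 2. Output: "MHCCCCCCCCC"
Token 8: backref(off=6, len=4). Copied 'CCCC' from pos 5. Output: "MHCCCCCCCCCCCCC"
Token 9: literal('M'). Output: "MHCCCCCCCCCCCCCM"
Token 10: backref(off=6, len=2). Copied 'CC' from pos 10. Output: "MHCCCCCCCCCCCCCMCC"

Answer: MHCCCCCCCCCCCCCMCC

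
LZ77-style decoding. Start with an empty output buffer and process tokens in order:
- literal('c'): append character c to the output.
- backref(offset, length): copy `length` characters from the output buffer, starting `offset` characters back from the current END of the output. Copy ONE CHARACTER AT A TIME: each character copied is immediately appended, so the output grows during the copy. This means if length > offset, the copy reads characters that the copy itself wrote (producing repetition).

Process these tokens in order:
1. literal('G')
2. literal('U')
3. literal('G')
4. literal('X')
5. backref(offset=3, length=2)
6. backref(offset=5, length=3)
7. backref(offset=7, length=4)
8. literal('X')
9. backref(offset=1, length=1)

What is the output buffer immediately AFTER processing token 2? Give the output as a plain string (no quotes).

Token 1: literal('G'). Output: "G"
Token 2: literal('U'). Output: "GU"

Answer: GU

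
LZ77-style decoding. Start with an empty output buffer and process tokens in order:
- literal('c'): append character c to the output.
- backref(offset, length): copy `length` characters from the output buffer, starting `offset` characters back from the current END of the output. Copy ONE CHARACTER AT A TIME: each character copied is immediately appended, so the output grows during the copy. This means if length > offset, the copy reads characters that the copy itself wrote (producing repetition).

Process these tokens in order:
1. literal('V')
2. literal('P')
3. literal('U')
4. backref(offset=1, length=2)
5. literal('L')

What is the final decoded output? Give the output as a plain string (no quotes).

Token 1: literal('V'). Output: "V"
Token 2: literal('P'). Output: "VP"
Token 3: literal('U'). Output: "VPU"
Token 4: backref(off=1, len=2) (overlapping!). Copied 'UU' from pos 2. Output: "VPUUU"
Token 5: literal('L'). Output: "VPUUUL"

Answer: VPUUUL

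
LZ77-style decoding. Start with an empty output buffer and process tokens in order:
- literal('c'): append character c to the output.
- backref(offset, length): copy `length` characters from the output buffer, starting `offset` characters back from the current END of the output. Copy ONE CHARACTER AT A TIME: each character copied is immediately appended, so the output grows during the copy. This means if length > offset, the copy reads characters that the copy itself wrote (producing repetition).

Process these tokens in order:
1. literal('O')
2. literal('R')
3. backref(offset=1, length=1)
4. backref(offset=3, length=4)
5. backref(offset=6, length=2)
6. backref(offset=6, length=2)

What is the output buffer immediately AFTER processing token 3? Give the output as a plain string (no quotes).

Answer: ORR

Derivation:
Token 1: literal('O'). Output: "O"
Token 2: literal('R'). Output: "OR"
Token 3: backref(off=1, len=1). Copied 'R' from pos 1. Output: "ORR"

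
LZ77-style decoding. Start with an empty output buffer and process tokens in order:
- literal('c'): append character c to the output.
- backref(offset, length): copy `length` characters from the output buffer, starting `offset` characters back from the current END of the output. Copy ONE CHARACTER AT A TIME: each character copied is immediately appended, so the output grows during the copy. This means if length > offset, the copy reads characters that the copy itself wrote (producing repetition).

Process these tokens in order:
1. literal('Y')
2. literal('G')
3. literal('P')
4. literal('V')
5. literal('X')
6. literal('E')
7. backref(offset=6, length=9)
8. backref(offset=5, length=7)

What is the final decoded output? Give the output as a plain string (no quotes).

Answer: YGPVXEYGPVXEYGPXEYGPXE

Derivation:
Token 1: literal('Y'). Output: "Y"
Token 2: literal('G'). Output: "YG"
Token 3: literal('P'). Output: "YGP"
Token 4: literal('V'). Output: "YGPV"
Token 5: literal('X'). Output: "YGPVX"
Token 6: literal('E'). Output: "YGPVXE"
Token 7: backref(off=6, len=9) (overlapping!). Copied 'YGPVXEYGP' from pos 0. Output: "YGPVXEYGPVXEYGP"
Token 8: backref(off=5, len=7) (overlapping!). Copied 'XEYGPXE' from pos 10. Output: "YGPVXEYGPVXEYGPXEYGPXE"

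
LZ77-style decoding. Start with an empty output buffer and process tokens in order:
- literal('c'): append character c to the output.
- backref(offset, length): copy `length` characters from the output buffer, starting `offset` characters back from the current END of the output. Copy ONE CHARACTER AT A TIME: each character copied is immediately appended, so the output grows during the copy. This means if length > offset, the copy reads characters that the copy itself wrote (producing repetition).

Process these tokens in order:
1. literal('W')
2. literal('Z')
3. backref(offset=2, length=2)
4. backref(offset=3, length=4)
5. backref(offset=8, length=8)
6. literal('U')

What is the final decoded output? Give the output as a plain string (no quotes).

Answer: WZWZZWZZWZWZZWZZU

Derivation:
Token 1: literal('W'). Output: "W"
Token 2: literal('Z'). Output: "WZ"
Token 3: backref(off=2, len=2). Copied 'WZ' from pos 0. Output: "WZWZ"
Token 4: backref(off=3, len=4) (overlapping!). Copied 'ZWZZ' from pos 1. Output: "WZWZZWZZ"
Token 5: backref(off=8, len=8). Copied 'WZWZZWZZ' from pos 0. Output: "WZWZZWZZWZWZZWZZ"
Token 6: literal('U'). Output: "WZWZZWZZWZWZZWZZU"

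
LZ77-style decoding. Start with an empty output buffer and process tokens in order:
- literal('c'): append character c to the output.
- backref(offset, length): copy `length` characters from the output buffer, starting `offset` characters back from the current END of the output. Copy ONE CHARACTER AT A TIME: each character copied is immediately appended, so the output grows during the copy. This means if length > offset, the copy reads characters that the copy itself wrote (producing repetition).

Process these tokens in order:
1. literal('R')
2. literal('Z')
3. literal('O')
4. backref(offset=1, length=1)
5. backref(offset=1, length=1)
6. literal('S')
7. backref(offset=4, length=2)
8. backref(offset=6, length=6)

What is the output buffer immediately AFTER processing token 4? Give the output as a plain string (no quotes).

Token 1: literal('R'). Output: "R"
Token 2: literal('Z'). Output: "RZ"
Token 3: literal('O'). Output: "RZO"
Token 4: backref(off=1, len=1). Copied 'O' from pos 2. Output: "RZOO"

Answer: RZOO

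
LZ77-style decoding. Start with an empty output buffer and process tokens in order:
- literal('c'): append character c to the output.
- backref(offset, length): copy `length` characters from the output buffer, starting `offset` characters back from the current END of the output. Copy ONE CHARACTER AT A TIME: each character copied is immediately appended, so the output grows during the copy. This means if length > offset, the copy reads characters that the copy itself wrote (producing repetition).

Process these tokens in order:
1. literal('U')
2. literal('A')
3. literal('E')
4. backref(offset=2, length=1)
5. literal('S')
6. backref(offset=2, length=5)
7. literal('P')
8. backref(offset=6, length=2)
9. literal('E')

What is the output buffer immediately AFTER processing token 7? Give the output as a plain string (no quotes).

Answer: UAEASASASAP

Derivation:
Token 1: literal('U'). Output: "U"
Token 2: literal('A'). Output: "UA"
Token 3: literal('E'). Output: "UAE"
Token 4: backref(off=2, len=1). Copied 'A' from pos 1. Output: "UAEA"
Token 5: literal('S'). Output: "UAEAS"
Token 6: backref(off=2, len=5) (overlapping!). Copied 'ASASA' from pos 3. Output: "UAEASASASA"
Token 7: literal('P'). Output: "UAEASASASAP"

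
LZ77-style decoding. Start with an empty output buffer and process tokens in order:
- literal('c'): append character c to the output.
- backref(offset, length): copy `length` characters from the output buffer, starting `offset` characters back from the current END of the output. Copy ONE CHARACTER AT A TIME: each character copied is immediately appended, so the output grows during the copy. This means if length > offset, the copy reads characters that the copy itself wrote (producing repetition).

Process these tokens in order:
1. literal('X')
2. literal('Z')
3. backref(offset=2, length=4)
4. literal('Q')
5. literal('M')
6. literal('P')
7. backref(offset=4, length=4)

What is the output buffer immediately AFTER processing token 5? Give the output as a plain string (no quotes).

Token 1: literal('X'). Output: "X"
Token 2: literal('Z'). Output: "XZ"
Token 3: backref(off=2, len=4) (overlapping!). Copied 'XZXZ' from pos 0. Output: "XZXZXZ"
Token 4: literal('Q'). Output: "XZXZXZQ"
Token 5: literal('M'). Output: "XZXZXZQM"

Answer: XZXZXZQM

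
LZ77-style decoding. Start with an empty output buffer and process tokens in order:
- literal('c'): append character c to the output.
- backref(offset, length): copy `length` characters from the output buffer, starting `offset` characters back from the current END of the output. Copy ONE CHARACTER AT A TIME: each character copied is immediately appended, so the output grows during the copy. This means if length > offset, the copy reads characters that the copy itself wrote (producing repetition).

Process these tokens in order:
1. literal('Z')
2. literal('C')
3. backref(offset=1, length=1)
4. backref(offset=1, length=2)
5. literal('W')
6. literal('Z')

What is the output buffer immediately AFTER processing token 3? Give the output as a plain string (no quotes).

Token 1: literal('Z'). Output: "Z"
Token 2: literal('C'). Output: "ZC"
Token 3: backref(off=1, len=1). Copied 'C' from pos 1. Output: "ZCC"

Answer: ZCC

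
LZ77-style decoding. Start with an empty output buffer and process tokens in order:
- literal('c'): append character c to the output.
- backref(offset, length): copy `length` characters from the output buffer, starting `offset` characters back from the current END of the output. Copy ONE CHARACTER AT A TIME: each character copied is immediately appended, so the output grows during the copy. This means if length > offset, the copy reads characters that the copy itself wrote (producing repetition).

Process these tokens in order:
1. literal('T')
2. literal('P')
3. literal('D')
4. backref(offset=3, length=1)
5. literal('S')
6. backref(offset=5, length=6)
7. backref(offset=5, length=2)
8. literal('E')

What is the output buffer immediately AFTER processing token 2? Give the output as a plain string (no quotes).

Token 1: literal('T'). Output: "T"
Token 2: literal('P'). Output: "TP"

Answer: TP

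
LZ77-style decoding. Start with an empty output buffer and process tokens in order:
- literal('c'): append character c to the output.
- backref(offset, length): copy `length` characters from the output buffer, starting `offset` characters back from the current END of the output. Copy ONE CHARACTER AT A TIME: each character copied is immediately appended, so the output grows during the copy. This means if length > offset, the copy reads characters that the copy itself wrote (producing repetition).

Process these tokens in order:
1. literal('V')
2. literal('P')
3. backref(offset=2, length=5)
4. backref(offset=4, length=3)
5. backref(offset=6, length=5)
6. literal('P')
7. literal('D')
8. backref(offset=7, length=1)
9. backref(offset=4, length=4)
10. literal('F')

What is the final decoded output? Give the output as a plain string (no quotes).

Answer: VPVPVPVPVPVPVPVPDVVPDVF

Derivation:
Token 1: literal('V'). Output: "V"
Token 2: literal('P'). Output: "VP"
Token 3: backref(off=2, len=5) (overlapping!). Copied 'VPVPV' from pos 0. Output: "VPVPVPV"
Token 4: backref(off=4, len=3). Copied 'PVP' from pos 3. Output: "VPVPVPVPVP"
Token 5: backref(off=6, len=5). Copied 'VPVPV' from pos 4. Output: "VPVPVPVPVPVPVPV"
Token 6: literal('P'). Output: "VPVPVPVPVPVPVPVP"
Token 7: literal('D'). Output: "VPVPVPVPVPVPVPVPD"
Token 8: backref(off=7, len=1). Copied 'V' from pos 10. Output: "VPVPVPVPVPVPVPVPDV"
Token 9: backref(off=4, len=4). Copied 'VPDV' from pos 14. Output: "VPVPVPVPVPVPVPVPDVVPDV"
Token 10: literal('F'). Output: "VPVPVPVPVPVPVPVPDVVPDVF"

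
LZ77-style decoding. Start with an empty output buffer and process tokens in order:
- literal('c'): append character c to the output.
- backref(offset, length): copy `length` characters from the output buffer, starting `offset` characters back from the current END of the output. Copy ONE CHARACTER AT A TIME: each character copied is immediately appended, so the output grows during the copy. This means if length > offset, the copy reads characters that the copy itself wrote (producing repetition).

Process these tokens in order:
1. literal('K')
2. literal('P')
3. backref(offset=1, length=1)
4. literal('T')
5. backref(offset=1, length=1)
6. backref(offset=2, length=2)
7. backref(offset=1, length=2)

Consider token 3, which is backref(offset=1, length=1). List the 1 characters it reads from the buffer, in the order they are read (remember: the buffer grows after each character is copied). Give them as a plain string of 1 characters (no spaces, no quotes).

Answer: P

Derivation:
Token 1: literal('K'). Output: "K"
Token 2: literal('P'). Output: "KP"
Token 3: backref(off=1, len=1). Buffer before: "KP" (len 2)
  byte 1: read out[1]='P', append. Buffer now: "KPP"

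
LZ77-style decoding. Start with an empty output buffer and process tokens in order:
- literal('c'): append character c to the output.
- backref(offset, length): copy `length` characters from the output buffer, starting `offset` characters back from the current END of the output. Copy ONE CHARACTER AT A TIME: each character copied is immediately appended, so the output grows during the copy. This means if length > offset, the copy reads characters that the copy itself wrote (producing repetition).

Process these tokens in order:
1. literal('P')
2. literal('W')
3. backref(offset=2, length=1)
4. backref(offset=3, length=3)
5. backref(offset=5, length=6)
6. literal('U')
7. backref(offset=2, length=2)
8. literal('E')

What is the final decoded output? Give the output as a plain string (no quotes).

Token 1: literal('P'). Output: "P"
Token 2: literal('W'). Output: "PW"
Token 3: backref(off=2, len=1). Copied 'P' from pos 0. Output: "PWP"
Token 4: backref(off=3, len=3). Copied 'PWP' from pos 0. Output: "PWPPWP"
Token 5: backref(off=5, len=6) (overlapping!). Copied 'WPPWPW' from pos 1. Output: "PWPPWPWPPWPW"
Token 6: literal('U'). Output: "PWPPWPWPPWPWU"
Token 7: backref(off=2, len=2). Copied 'WU' from pos 11. Output: "PWPPWPWPPWPWUWU"
Token 8: literal('E'). Output: "PWPPWPWPPWPWUWUE"

Answer: PWPPWPWPPWPWUWUE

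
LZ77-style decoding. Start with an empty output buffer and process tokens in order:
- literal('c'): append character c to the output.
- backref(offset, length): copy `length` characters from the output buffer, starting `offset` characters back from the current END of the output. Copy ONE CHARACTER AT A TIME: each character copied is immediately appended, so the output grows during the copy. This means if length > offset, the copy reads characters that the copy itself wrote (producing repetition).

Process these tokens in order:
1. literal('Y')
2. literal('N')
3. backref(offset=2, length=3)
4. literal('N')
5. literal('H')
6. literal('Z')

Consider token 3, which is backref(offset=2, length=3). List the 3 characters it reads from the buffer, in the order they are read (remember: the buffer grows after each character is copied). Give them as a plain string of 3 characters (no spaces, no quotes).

Answer: YNY

Derivation:
Token 1: literal('Y'). Output: "Y"
Token 2: literal('N'). Output: "YN"
Token 3: backref(off=2, len=3). Buffer before: "YN" (len 2)
  byte 1: read out[0]='Y', append. Buffer now: "YNY"
  byte 2: read out[1]='N', append. Buffer now: "YNYN"
  byte 3: read out[2]='Y', append. Buffer now: "YNYNY"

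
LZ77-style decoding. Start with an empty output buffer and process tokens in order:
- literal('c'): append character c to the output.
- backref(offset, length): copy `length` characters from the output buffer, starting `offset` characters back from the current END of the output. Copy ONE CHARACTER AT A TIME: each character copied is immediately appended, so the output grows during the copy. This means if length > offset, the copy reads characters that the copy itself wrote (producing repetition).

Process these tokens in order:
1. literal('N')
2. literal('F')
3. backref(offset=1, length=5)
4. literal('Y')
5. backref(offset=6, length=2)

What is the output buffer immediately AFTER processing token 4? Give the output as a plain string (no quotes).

Token 1: literal('N'). Output: "N"
Token 2: literal('F'). Output: "NF"
Token 3: backref(off=1, len=5) (overlapping!). Copied 'FFFFF' from pos 1. Output: "NFFFFFF"
Token 4: literal('Y'). Output: "NFFFFFFY"

Answer: NFFFFFFY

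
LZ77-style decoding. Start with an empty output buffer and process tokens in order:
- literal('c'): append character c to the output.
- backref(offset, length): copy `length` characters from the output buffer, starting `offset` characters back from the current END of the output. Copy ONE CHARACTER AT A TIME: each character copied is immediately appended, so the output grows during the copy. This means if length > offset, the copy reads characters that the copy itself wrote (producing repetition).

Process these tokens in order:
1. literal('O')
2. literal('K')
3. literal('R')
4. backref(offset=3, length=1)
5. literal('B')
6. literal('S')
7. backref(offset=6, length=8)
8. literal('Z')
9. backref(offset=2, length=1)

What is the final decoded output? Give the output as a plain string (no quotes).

Token 1: literal('O'). Output: "O"
Token 2: literal('K'). Output: "OK"
Token 3: literal('R'). Output: "OKR"
Token 4: backref(off=3, len=1). Copied 'O' from pos 0. Output: "OKRO"
Token 5: literal('B'). Output: "OKROB"
Token 6: literal('S'). Output: "OKROBS"
Token 7: backref(off=6, len=8) (overlapping!). Copied 'OKROBSOK' from pos 0. Output: "OKROBSOKROBSOK"
Token 8: literal('Z'). Output: "OKROBSOKROBSOKZ"
Token 9: backref(off=2, len=1). Copied 'K' from pos 13. Output: "OKROBSOKROBSOKZK"

Answer: OKROBSOKROBSOKZK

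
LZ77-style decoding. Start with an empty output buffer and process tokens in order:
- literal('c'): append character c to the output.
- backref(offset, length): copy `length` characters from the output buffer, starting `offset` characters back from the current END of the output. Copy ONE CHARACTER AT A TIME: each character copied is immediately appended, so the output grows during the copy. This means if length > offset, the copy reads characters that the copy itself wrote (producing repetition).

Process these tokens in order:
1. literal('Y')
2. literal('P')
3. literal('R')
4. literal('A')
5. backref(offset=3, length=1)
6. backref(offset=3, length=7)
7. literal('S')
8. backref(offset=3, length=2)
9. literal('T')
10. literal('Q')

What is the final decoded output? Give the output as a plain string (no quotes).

Token 1: literal('Y'). Output: "Y"
Token 2: literal('P'). Output: "YP"
Token 3: literal('R'). Output: "YPR"
Token 4: literal('A'). Output: "YPRA"
Token 5: backref(off=3, len=1). Copied 'P' from pos 1. Output: "YPRAP"
Token 6: backref(off=3, len=7) (overlapping!). Copied 'RAPRAPR' from pos 2. Output: "YPRAPRAPRAPR"
Token 7: literal('S'). Output: "YPRAPRAPRAPRS"
Token 8: backref(off=3, len=2). Copied 'PR' from pos 10. Output: "YPRAPRAPRAPRSPR"
Token 9: literal('T'). Output: "YPRAPRAPRAPRSPRT"
Token 10: literal('Q'). Output: "YPRAPRAPRAPRSPRTQ"

Answer: YPRAPRAPRAPRSPRTQ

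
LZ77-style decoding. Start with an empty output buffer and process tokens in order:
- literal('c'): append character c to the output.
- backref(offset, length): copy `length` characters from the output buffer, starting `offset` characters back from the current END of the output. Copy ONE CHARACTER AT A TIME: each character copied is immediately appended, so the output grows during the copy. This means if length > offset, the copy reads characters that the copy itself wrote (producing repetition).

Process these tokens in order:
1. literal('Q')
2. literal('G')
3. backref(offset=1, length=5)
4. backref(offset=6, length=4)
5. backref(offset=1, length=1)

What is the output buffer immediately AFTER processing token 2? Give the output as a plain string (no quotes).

Token 1: literal('Q'). Output: "Q"
Token 2: literal('G'). Output: "QG"

Answer: QG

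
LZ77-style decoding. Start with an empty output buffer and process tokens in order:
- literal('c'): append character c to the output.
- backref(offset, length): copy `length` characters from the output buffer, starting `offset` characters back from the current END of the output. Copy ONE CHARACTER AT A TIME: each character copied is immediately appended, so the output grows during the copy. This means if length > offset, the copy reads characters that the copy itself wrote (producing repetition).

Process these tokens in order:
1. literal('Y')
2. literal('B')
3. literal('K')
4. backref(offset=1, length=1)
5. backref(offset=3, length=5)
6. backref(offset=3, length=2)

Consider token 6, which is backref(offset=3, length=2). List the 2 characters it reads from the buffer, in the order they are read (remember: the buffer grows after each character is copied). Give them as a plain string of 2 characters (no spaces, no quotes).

Answer: KB

Derivation:
Token 1: literal('Y'). Output: "Y"
Token 2: literal('B'). Output: "YB"
Token 3: literal('K'). Output: "YBK"
Token 4: backref(off=1, len=1). Copied 'K' from pos 2. Output: "YBKK"
Token 5: backref(off=3, len=5) (overlapping!). Copied 'BKKBK' from pos 1. Output: "YBKKBKKBK"
Token 6: backref(off=3, len=2). Buffer before: "YBKKBKKBK" (len 9)
  byte 1: read out[6]='K', append. Buffer now: "YBKKBKKBKK"
  byte 2: read out[7]='B', append. Buffer now: "YBKKBKKBKKB"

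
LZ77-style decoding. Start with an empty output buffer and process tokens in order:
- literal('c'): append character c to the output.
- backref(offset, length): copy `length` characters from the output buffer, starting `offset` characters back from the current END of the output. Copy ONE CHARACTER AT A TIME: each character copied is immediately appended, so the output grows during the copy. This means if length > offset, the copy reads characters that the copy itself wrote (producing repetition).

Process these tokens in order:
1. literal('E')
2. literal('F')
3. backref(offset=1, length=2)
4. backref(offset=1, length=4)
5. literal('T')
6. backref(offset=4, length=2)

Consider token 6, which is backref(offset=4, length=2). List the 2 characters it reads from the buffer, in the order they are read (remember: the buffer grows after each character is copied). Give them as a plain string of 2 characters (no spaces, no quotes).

Answer: FF

Derivation:
Token 1: literal('E'). Output: "E"
Token 2: literal('F'). Output: "EF"
Token 3: backref(off=1, len=2) (overlapping!). Copied 'FF' from pos 1. Output: "EFFF"
Token 4: backref(off=1, len=4) (overlapping!). Copied 'FFFF' from pos 3. Output: "EFFFFFFF"
Token 5: literal('T'). Output: "EFFFFFFFT"
Token 6: backref(off=4, len=2). Buffer before: "EFFFFFFFT" (len 9)
  byte 1: read out[5]='F', append. Buffer now: "EFFFFFFFTF"
  byte 2: read out[6]='F', append. Buffer now: "EFFFFFFFTFF"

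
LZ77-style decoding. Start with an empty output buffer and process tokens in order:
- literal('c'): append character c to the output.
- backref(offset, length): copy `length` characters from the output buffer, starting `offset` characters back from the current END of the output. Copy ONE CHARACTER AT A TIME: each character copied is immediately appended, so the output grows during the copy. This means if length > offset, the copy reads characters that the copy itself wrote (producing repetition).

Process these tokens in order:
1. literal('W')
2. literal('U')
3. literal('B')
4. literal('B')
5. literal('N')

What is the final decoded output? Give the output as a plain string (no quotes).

Token 1: literal('W'). Output: "W"
Token 2: literal('U'). Output: "WU"
Token 3: literal('B'). Output: "WUB"
Token 4: literal('B'). Output: "WUBB"
Token 5: literal('N'). Output: "WUBBN"

Answer: WUBBN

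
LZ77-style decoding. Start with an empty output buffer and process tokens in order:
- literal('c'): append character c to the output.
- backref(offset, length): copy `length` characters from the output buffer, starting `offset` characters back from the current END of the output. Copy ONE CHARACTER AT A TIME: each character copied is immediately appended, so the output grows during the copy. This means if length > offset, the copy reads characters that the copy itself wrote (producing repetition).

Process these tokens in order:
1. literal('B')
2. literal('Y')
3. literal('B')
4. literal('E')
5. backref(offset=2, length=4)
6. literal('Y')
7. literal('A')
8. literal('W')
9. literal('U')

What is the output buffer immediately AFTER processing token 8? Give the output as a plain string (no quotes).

Token 1: literal('B'). Output: "B"
Token 2: literal('Y'). Output: "BY"
Token 3: literal('B'). Output: "BYB"
Token 4: literal('E'). Output: "BYBE"
Token 5: backref(off=2, len=4) (overlapping!). Copied 'BEBE' from pos 2. Output: "BYBEBEBE"
Token 6: literal('Y'). Output: "BYBEBEBEY"
Token 7: literal('A'). Output: "BYBEBEBEYA"
Token 8: literal('W'). Output: "BYBEBEBEYAW"

Answer: BYBEBEBEYAW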